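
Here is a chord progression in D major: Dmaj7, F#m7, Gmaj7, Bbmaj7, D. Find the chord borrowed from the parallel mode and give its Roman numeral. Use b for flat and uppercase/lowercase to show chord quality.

bVImaj7

D major has the diatonic set D, Em, F#m, G, A, Bm, C#dim. Dmaj7, F#m7, Gmaj7 and D are all diatonic. Bbmaj7 (Bb–D–F–A) doesn't fit — on degree 6 D major would have Bm (vi). Bbmaj7 is the degree-6 chord of D minor, so it is the borrowed bVImaj7.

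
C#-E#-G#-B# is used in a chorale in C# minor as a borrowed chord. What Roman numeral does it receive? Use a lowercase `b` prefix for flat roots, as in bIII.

The root C# is the diatonic 1st degree of C# minor; the borrowing shows in the chord quality. C#–E#–G#–B# is a major-seventh chord — the form found in C# major, not the diatonic i (C#m). Borrowed into C# minor it is written Imaj7.

Imaj7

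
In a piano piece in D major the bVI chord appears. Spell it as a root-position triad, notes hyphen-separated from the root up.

Scale degree 6 in D major is B. bVI uses the lowered form, Bb, taken from D minor. In D minor the chord on Bb is Bb–D–F.

Bb-D-F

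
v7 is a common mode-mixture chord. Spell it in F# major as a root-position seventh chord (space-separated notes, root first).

The root, C#, is scale degree 5 — the same note in F# major and F# minor; only the chord quality changes. Building the minor-seventh chord from the parallel minor on C#: C#–E–G#–B.

C# E G# B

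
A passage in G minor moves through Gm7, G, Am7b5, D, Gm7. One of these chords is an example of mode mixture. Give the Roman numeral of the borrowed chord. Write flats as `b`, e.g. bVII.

In G minor (with V from harmonic minor) the diatonic chords are Gm, Adim, Bb, Cm, D, Eb, F. Gm7, Am7b5 and D all belong to that set. But G (G–B–D) is foreign: the diatonic i on degree 1 is Gm, whereas G comes from G major. It is labeled I.

I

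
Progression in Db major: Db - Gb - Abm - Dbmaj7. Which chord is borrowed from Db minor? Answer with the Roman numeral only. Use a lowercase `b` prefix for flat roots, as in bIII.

v

Db major has the diatonic set Db, Ebm, Fm, Gb, Ab, Bbm, Cdim. Of the given chords, Db, Gb and Dbmaj7 are diatonic. Abm (Ab–Cb–Eb) is not: scale degree 5 in Db major carries Ab (V). In Db minor the chord on that degree is Abm, so here it functions as v, borrowed from the parallel minor.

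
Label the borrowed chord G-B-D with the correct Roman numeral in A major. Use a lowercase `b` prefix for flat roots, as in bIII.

bVII

In A major scale degree 7 is G#; G is its lowered form, from A minor. The diatonic chord on degree 7 would be G#dim (vii°), but G–B–D is the major chord from A minor. As a borrowed chord it is labeled bVII.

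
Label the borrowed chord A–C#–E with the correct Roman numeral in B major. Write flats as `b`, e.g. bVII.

bVII

A is the lowered form of scale degree 7 in B major (the diatonic degree 7 is A#). A–C#–E is a major chord — the form found in B minor, not the diatonic vii° (A#dim). Borrowed into B major it is written bVII.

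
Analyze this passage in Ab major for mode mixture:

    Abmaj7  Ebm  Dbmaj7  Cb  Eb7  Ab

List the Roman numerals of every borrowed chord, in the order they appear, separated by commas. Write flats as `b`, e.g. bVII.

The diatonic triads in Ab major are Ab, Bbm, Cm, Db, Eb, Fm, Gdim. Abmaj7, Dbmaj7, Eb7 and Ab are all diatonic. Ebm (Eb–Gb–Bb) is not: scale degree 5 in Ab major carries Eb (V). In Ab minor the chord on that degree is Ebm, so here it functions as v, borrowed from the parallel minor. But Cb (Cb–Eb–Gb) is foreign: the diatonic iii on degree 3 is Cm, whereas Cb comes from Ab minor. It is labeled bIII.

v, bIII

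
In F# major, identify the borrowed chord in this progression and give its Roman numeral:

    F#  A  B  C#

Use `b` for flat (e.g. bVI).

bIII

In F# major the diatonic chords are F#, G#m, A#m, B, C#, D#m, E#dim. Of the given chords, F#, B and C# are diatonic. A (A–C#–E) is not: scale degree 3 in F# major carries A#m (iii). In F# minor the chord on that degree is A, so here it functions as bIII, borrowed from the parallel minor.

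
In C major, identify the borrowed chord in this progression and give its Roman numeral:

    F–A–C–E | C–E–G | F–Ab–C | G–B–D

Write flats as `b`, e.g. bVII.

In C major the diatonic chords are C, Dm, Em, F, G, Am, Bdim. Of the given chords, F–A–C–E = Fmaj7, C–E–G = C and G–B–D = G are diatonic. But F–Ab–C is foreign: the diatonic IV on degree 4 is F, whereas Fm comes from C minor. It is labeled iv.

iv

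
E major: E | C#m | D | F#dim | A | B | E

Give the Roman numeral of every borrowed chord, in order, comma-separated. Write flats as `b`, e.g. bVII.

bVII, ii°

E major has the diatonic set E, F#m, G#m, A, B, C#m, D#dim. E, C#m, A and B all belong to that set. But D (D–F#–A) is foreign: the diatonic vii° on degree 7 is D#dim, whereas D comes from E minor. It is labeled bVII. But F#dim (F#–A–C) is foreign: the diatonic ii on degree 2 is F#m, whereas F#dim comes from E minor. It is labeled ii°.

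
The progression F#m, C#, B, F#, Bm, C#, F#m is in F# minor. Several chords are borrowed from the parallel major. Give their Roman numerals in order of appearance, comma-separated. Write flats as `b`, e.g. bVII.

In F# minor (with V from harmonic minor) the diatonic chords are F#m, G#dim, A, Bm, C#, D, E. F#m, C# and Bm are all diatonic. But B (B–D#–F#) is foreign: the diatonic iv on degree 4 is Bm, whereas B comes from F# major. It is labeled IV. But F# (F#–A#–C#) is foreign: the diatonic i on degree 1 is F#m, whereas F# comes from F# major. It is labeled I.

IV, I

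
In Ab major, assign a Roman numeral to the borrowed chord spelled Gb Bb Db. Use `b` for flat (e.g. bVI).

The root Gb is the lowered 7th scale degree — diatonically Ab major has G there. Gb–Bb–Db is a major chord — the form found in Ab minor, not the diatonic vii° (Gdim). Borrowed into Ab major it is written bVII.

bVII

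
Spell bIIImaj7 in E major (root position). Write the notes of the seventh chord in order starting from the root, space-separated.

The root of bIIImaj7 is the lowered 3rd degree: G# becomes G. In E minor the chord on G is G–B–D–F#.

G B D F#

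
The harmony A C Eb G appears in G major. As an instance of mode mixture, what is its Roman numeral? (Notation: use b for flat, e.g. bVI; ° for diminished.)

iiø7

The root A is the diatonic 2nd degree of G major; the borrowing shows in the chord quality. A–C–Eb–G is a half-diminished-seventh chord — the form found in G minor, not the diatonic ii (Am). Borrowed into G major it is written iiø7.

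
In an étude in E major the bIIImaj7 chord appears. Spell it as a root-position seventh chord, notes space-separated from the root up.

G B D F#

Scale degree 3 in E major is G#. bIIImaj7 uses the lowered form, G, taken from E minor. Building the major-seventh chord from the parallel minor on G: G–B–D–F#.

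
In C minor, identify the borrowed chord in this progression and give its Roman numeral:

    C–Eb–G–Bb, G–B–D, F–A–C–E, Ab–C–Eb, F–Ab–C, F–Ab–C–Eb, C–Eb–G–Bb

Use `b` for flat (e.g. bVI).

In C minor (with V from harmonic minor) the diatonic chords are Cm, Ddim, Eb, Fm, G, Ab, Bb. Of the given chords, C–Eb–G–Bb = Cm7, G–B–D = G, Ab–C–Eb = Ab, F–Ab–C = Fm and F–Ab–C–Eb = Fm7 are diatonic. F–A–C–E is not: scale degree 4 in C minor carries Fm (iv). In C major the chord on that degree is Fmaj7, so here it functions as IVmaj7, borrowed from the parallel major.

IVmaj7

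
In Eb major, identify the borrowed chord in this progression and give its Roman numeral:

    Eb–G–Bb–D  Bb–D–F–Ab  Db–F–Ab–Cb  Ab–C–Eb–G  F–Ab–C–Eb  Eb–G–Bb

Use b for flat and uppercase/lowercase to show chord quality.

Eb major has the diatonic set Eb, Fm, Gm, Ab, Bb, Cm, Ddim. Eb–G–Bb–D = Ebmaj7, Bb–D–F–Ab = Bb7, Ab–C–Eb–G = Abmaj7, F–Ab–C–Eb = Fm7 and Eb–G–Bb = Eb all belong to that set. Db–F–Ab–Cb doesn't fit — on degree 7 Eb major would have Ddim (vii°). Db7 is the degree-7 chord of Eb minor, so it is the borrowed bVII7.

bVII7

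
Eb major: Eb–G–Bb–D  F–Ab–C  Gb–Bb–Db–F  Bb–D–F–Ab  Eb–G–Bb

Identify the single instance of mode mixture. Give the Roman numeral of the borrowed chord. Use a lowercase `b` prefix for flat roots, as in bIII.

bIIImaj7

Eb major has the diatonic set Eb, Fm, Gm, Ab, Bb, Cm, Ddim. Of the given chords, Eb–G–Bb–D = Ebmaj7, F–Ab–C = Fm, Bb–D–F–Ab = Bb7 and Eb–G–Bb = Eb are diatonic. Gb–Bb–Db–F doesn't fit — on degree 3 Eb major would have Gm (iii). Gbmaj7 is the degree-3 chord of Eb minor, so it is the borrowed bIIImaj7.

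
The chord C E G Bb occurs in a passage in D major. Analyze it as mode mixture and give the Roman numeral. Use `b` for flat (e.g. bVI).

C is the lowered form of scale degree 7 in D major (the diatonic degree 7 is C#). Diatonically D major has C#dim (vii°) on that degree; C–E–G–Bb is instead the dominant-seventh chord native to D minor, so it takes the label bVII7.

bVII7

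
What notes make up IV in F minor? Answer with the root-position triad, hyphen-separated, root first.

IV is built on scale degree 4, which is Bb in both F minor and its parallel. In F major the chord on Bb is Bb–D–F.

Bb-D-F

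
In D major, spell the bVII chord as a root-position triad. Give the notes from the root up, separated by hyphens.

bVII is built on the lowered scale degree 7. In D major degree 7 is C#; lowered it becomes C. Stacking thirds in D minor on C gives C–E–G.

C-E-G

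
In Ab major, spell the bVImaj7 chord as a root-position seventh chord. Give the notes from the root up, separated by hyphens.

Fb-Ab-Cb-Eb

The root of bVImaj7 is the lowered 6th degree: F becomes Fb. Stacking thirds in Ab minor on Fb gives Fb–Ab–Cb–Eb.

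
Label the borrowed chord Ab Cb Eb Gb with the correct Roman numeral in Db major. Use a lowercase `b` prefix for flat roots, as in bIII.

The root Ab is the diatonic 5th degree of Db major; the borrowing shows in the chord quality. Diatonically Db major has Ab (V) on that degree; Ab–Cb–Eb–Gb is instead the minor-seventh chord native to Db minor, so it takes the label v7.

v7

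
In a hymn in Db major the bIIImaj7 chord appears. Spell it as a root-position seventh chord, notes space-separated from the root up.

Scale degree 3 in Db major is F. bIIImaj7 uses the lowered form, Fb, taken from Db minor. Building the major-seventh chord from the parallel minor on Fb: Fb–Ab–Cb–Eb.

Fb Ab Cb Eb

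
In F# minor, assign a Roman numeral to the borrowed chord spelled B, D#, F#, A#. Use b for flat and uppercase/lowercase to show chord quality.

IVmaj7

B is scale degree 4 in F# minor. Diatonically F# minor has Bm (iv) on that degree; B–D#–F#–A# is instead the major-seventh chord native to F# major, so it takes the label IVmaj7.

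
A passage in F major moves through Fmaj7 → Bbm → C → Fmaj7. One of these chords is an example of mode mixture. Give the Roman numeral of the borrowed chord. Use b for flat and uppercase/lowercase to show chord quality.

The diatonic triads in F major are F, Gm, Am, Bb, C, Dm, Edim. Fmaj7 and C both belong to that set. Bbm (Bb–Db–F) doesn't fit — on degree 4 F major would have Bb (IV). Bbm is the degree-4 chord of F minor, so it is the borrowed iv.

iv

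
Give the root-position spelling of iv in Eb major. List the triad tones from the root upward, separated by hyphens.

Ab-Cb-Eb

iv is built on scale degree 4, which is Ab in both Eb major and its parallel. Building the minor chord from the parallel minor on Ab: Ab–Cb–Eb.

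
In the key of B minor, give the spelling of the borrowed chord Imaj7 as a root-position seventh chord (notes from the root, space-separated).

Imaj7 is built on scale degree 1, which is B in both B minor and its parallel. In B major the chord on B is B–D#–F#–A#.

B D# F# A#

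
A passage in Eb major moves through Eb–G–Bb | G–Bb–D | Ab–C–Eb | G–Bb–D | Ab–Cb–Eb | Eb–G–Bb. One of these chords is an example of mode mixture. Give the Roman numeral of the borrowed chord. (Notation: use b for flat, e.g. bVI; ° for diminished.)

iv

The diatonic triads in Eb major are Eb, Fm, Gm, Ab, Bb, Cm, Ddim. Eb–G–Bb = Eb, G–Bb–D = Gm and Ab–C–Eb = Ab are all diatonic. But Ab–Cb–Eb is foreign: the diatonic IV on degree 4 is Ab, whereas Abm comes from Eb minor. It is labeled iv.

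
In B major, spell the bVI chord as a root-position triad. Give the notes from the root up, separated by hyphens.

Scale degree 6 in B major is G#. bVI uses the lowered form, G, taken from B minor. Stacking thirds in B minor on G gives G–B–D.

G-B-D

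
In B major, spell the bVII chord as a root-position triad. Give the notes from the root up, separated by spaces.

A C# E

The root of bVII is the lowered 7th degree: A# becomes A. In B minor the chord on A is A–C#–E.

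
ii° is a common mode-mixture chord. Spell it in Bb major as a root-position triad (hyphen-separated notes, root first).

ii° is built on scale degree 2, which is C in both Bb major and its parallel. In Bb minor the chord on C is C–Eb–Gb.

C-Eb-Gb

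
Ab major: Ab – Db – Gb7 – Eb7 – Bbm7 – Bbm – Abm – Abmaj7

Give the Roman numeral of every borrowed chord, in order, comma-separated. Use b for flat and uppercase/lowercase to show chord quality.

bVII7, i

The diatonic triads in Ab major are Ab, Bbm, Cm, Db, Eb, Fm, Gdim. Ab, Db, Eb7, Bbm7, Bbm and Abmaj7 are all diatonic. Gb7 (Gb–Bb–Db–Fb) doesn't fit — on degree 7 Ab major would have Gdim (vii°). Gb7 is the degree-7 chord of Ab minor, so it is the borrowed bVII7. Abm (Ab–Cb–Eb) doesn't fit — on degree 1 Ab major would have Ab (I). Abm is the degree-1 chord of Ab minor, so it is the borrowed i.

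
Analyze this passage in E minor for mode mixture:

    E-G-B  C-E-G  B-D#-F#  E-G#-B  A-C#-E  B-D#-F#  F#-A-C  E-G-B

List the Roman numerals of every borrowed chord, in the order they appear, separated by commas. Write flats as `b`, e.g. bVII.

E minor has the diatonic set Em, F#dim, G, Am, B, C, D (with V from harmonic minor). E–G–B = Em, C–E–G = C, B–D#–F# = B and F#–A–C = F#dim all belong to that set. E–G#–B doesn't fit — on degree 1 E minor would have Em (i). E is the degree-1 chord of E major, so it is the borrowed I. A–C#–E is not: scale degree 4 in E minor carries Am (iv). In E major the chord on that degree is A, so here it functions as IV, borrowed from the parallel major.

I, IV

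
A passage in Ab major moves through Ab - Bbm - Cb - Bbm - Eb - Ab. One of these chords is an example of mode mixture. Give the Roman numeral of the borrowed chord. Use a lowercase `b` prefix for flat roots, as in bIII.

Ab major has the diatonic set Ab, Bbm, Cm, Db, Eb, Fm, Gdim. Of the given chords, Ab, Bbm and Eb are diatonic. Cb (Cb–Eb–Gb) is not: scale degree 3 in Ab major carries Cm (iii). In Ab minor the chord on that degree is Cb, so here it functions as bIII, borrowed from the parallel minor.

bIII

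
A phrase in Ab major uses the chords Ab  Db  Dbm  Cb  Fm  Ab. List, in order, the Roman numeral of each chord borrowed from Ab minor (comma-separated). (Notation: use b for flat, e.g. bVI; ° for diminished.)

In Ab major the diatonic chords are Ab, Bbm, Cm, Db, Eb, Fm, Gdim. Of the given chords, Ab, Db and Fm are diatonic. Dbm (Db–Fb–Ab) is not: scale degree 4 in Ab major carries Db (IV). In Ab minor the chord on that degree is Dbm, so here it functions as iv, borrowed from the parallel minor. Cb (Cb–Eb–Gb) doesn't fit — on degree 3 Ab major would have Cm (iii). Cb is the degree-3 chord of Ab minor, so it is the borrowed bIII.

iv, bIII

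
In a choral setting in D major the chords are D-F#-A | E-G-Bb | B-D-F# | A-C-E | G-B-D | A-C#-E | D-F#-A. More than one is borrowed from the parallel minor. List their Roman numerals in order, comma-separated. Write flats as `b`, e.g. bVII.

In D major the diatonic chords are D, Em, F#m, G, A, Bm, C#dim. Of the given chords, D–F#–A = D, B–D–F# = Bm, G–B–D = G and A–C#–E = A are diatonic. E–G–Bb doesn't fit — on degree 2 D major would have Em (ii). Edim is the degree-2 chord of D minor, so it is the borrowed ii°. A–C–E doesn't fit — on degree 5 D major would have A (V). Am is the degree-5 chord of D minor, so it is the borrowed v.

ii°, v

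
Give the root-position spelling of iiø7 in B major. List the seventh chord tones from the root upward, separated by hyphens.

C#-E-G-B

iiø7 is built on scale degree 2, which is C# in both B major and its parallel. Building the half-diminished-seventh chord from the parallel minor on C#: C#–E–G–B.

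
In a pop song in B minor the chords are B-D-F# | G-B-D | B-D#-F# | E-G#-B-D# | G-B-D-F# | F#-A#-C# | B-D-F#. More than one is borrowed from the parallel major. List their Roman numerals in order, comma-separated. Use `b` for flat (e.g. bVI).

I, IVmaj7

In B minor (with V from harmonic minor) the diatonic chords are Bm, C#dim, D, Em, F#, G, A. Of the given chords, B–D–F# = Bm, G–B–D = G, G–B–D–F# = Gmaj7 and F#–A#–C# = F# are diatonic. But B–D#–F# is foreign: the diatonic i on degree 1 is Bm, whereas B comes from B major. It is labeled I. E–G#–B–D# is not: scale degree 4 in B minor carries Em (iv). In B major the chord on that degree is Emaj7, so here it functions as IVmaj7, borrowed from the parallel major.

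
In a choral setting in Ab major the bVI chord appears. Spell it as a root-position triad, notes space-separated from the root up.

The root of bVI is the lowered 6th degree: F becomes Fb. Building the major chord from the parallel minor on Fb: Fb–Ab–Cb.

Fb Ab Cb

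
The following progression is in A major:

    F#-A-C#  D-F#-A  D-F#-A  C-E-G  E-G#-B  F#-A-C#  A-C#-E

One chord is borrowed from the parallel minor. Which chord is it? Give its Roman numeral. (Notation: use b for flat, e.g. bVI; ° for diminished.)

A major has the diatonic set A, Bm, C#m, D, E, F#m, G#dim. Of the given chords, F#–A–C# = F#m, D–F#–A = D, E–G#–B = E and A–C#–E = A are diatonic. C–E–G doesn't fit — on degree 3 A major would have C#m (iii). C is the degree-3 chord of A minor, so it is the borrowed bIII.

bIII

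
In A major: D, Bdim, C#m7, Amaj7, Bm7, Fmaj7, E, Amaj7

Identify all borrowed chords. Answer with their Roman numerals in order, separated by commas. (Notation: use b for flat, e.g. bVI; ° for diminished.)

ii°, bVImaj7

In A major the diatonic chords are A, Bm, C#m, D, E, F#m, G#dim. D, C#m7, Amaj7, Bm7 and E all belong to that set. Bdim (B–D–F) is not: scale degree 2 in A major carries Bm (ii). In A minor the chord on that degree is Bdim, so here it functions as ii°, borrowed from the parallel minor. But Fmaj7 (F–A–C–E) is foreign: the diatonic vi on degree 6 is F#m, whereas Fmaj7 comes from A minor. It is labeled bVImaj7.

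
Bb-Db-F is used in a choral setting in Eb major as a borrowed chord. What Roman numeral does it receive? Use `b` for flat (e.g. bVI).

Bb is scale degree 5 in Eb major. Diatonically Eb major has Bb (V) on that degree; Bb–Db–F is instead the minor chord native to Eb minor, so it takes the label v.

v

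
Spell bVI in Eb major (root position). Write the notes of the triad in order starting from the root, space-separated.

Cb Eb Gb

The root of bVI is the lowered 6th degree: C becomes Cb. Building the major chord from the parallel minor on Cb: Cb–Eb–Gb.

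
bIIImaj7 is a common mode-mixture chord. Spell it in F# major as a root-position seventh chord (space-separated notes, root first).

A C# E G#

bIIImaj7 is built on the lowered scale degree 3. In F# major degree 3 is A#; lowered it becomes A. Stacking thirds in F# minor on A gives A–C#–E–G#.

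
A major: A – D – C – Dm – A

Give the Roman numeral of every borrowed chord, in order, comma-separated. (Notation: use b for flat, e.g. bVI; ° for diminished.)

A major has the diatonic set A, Bm, C#m, D, E, F#m, G#dim. A and D both belong to that set. C (C–E–G) is not: scale degree 3 in A major carries C#m (iii). In A minor the chord on that degree is C, so here it functions as bIII, borrowed from the parallel minor. But Dm (D–F–A) is foreign: the diatonic IV on degree 4 is D, whereas Dm comes from A minor. It is labeled iv.

bIII, iv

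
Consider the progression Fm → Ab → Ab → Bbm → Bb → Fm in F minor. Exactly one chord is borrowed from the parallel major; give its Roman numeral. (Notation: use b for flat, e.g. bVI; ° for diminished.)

IV

The diatonic triads in F minor (with V from harmonic minor) are Fm, Gdim, Ab, Bbm, C, Db, Eb. Of the given chords, Fm, Ab and Bbm are diatonic. But Bb (Bb–D–F) is foreign: the diatonic iv on degree 4 is Bbm, whereas Bb comes from F major. It is labeled IV.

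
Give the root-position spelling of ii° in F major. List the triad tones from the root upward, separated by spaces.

The root, G, is scale degree 2 — the same note in F major and F minor; only the chord quality changes. Stacking thirds in F minor on G gives G–Bb–Db.

G Bb Db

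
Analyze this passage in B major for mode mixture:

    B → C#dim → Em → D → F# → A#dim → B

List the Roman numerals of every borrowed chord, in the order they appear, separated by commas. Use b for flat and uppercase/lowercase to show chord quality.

ii°, iv, bIII

In B major the diatonic chords are B, C#m, D#m, E, F#, G#m, A#dim. B, F# and A#dim all belong to that set. C#dim (C#–E–G) doesn't fit — on degree 2 B major would have C#m (ii). C#dim is the degree-2 chord of B minor, so it is the borrowed ii°. Em (E–G–B) is not: scale degree 4 in B major carries E (IV). In B minor the chord on that degree is Em, so here it functions as iv, borrowed from the parallel minor. D (D–F#–A) doesn't fit — on degree 3 B major would have D#m (iii). D is the degree-3 chord of B minor, so it is the borrowed bIII.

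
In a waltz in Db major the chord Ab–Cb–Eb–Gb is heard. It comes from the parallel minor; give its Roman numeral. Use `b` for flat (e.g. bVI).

v7

Ab is scale degree 5 in Db major. The diatonic chord on degree 5 would be Ab (V), but Ab–Cb–Eb–Gb is the minor-seventh chord from Db minor. As a borrowed chord it is labeled v7.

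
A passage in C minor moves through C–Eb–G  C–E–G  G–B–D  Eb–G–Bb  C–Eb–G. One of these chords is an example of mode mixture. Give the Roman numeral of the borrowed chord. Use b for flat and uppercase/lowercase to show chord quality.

I

The diatonic triads in C minor (with V from harmonic minor) are Cm, Ddim, Eb, Fm, G, Ab, Bb. C–Eb–G = Cm, G–B–D = G and Eb–G–Bb = Eb are all diatonic. C–E–G is not: scale degree 1 in C minor carries Cm (i). In C major the chord on that degree is C, so here it functions as I, borrowed from the parallel major.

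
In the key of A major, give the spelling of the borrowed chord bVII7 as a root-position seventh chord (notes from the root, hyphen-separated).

G-B-D-F

bVII7 is built on the lowered scale degree 7. In A major degree 7 is G#; lowered it becomes G. In A minor the chord on G is G–B–D–F.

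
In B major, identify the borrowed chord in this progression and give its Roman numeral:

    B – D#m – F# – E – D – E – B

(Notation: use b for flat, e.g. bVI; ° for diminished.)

In B major the diatonic chords are B, C#m, D#m, E, F#, G#m, A#dim. B, D#m, F# and E all belong to that set. But D (D–F#–A) is foreign: the diatonic iii on degree 3 is D#m, whereas D comes from B minor. It is labeled bIII.

bIII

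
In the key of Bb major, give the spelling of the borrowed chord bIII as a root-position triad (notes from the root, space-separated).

The root of bIII is the lowered 3rd degree: D becomes Db. In Bb minor the chord on Db is Db–F–Ab.

Db F Ab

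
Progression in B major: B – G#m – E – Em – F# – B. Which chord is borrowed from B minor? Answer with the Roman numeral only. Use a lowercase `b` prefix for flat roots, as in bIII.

B major has the diatonic set B, C#m, D#m, E, F#, G#m, A#dim. B, G#m, E and F# are all diatonic. Em (E–G–B) doesn't fit — on degree 4 B major would have E (IV). Em is the degree-4 chord of B minor, so it is the borrowed iv.

iv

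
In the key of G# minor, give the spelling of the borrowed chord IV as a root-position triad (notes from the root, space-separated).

The root, C#, is scale degree 4 — the same note in G# minor and G# major; only the chord quality changes. Stacking thirds in G# major on C# gives C#–E#–G#.

C# E# G#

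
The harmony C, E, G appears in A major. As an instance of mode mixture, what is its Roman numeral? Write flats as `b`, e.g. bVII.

In A major scale degree 3 is C#; C is its lowered form, from A minor. C–E–G is a major chord — the form found in A minor, not the diatonic iii (C#m). Borrowed into A major it is written bIII.

bIII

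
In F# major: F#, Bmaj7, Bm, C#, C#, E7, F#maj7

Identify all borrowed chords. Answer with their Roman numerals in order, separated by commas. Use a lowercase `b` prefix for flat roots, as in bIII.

F# major has the diatonic set F#, G#m, A#m, B, C#, D#m, E#dim. Of the given chords, F#, Bmaj7, C# and F#maj7 are diatonic. Bm (B–D–F#) doesn't fit — on degree 4 F# major would have B (IV). Bm is the degree-4 chord of F# minor, so it is the borrowed iv. E7 (E–G#–B–D) is not: scale degree 7 in F# major carries E#dim (vii°). In F# minor the chord on that degree is E7, so here it functions as bVII7, borrowed from the parallel minor.

iv, bVII7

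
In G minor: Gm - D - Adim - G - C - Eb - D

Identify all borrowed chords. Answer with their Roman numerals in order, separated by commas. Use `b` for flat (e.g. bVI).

I, IV

The diatonic triads in G minor (with V from harmonic minor) are Gm, Adim, Bb, Cm, D, Eb, F. Gm, D, Adim and Eb are all diatonic. But G (G–B–D) is foreign: the diatonic i on degree 1 is Gm, whereas G comes from G major. It is labeled I. C (C–E–G) doesn't fit — on degree 4 G minor would have Cm (iv). C is the degree-4 chord of G major, so it is the borrowed IV.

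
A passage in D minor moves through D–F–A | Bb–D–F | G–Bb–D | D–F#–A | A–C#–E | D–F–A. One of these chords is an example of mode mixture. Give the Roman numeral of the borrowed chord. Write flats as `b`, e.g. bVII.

I

D minor has the diatonic set Dm, Edim, F, Gm, A, Bb, C (with V from harmonic minor). Of the given chords, D–F–A = Dm, Bb–D–F = Bb, G–Bb–D = Gm and A–C#–E = A are diatonic. D–F#–A doesn't fit — on degree 1 D minor would have Dm (i). D is the degree-1 chord of D major, so it is the borrowed I.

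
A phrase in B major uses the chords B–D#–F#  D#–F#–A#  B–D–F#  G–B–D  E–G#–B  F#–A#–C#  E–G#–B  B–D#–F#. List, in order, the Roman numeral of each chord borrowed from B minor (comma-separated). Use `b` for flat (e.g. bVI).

i, bVI

In B major the diatonic chords are B, C#m, D#m, E, F#, G#m, A#dim. B–D#–F# = B, D#–F#–A# = D#m, E–G#–B = E and F#–A#–C# = F# are all diatonic. B–D–F# is not: scale degree 1 in B major carries B (I). In B minor the chord on that degree is Bm, so here it functions as i, borrowed from the parallel minor. But G–B–D is foreign: the diatonic vi on degree 6 is G#m, whereas G comes from B minor. It is labeled bVI.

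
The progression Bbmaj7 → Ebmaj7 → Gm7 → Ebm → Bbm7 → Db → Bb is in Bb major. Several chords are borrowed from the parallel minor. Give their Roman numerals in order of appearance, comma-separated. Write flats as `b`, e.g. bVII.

Bb major has the diatonic set Bb, Cm, Dm, Eb, F, Gm, Adim. Of the given chords, Bbmaj7, Ebmaj7, Gm7 and Bb are diatonic. But Ebm (Eb–Gb–Bb) is foreign: the diatonic IV on degree 4 is Eb, whereas Ebm comes from Bb minor. It is labeled iv. Bbm7 (Bb–Db–F–Ab) is not: scale degree 1 in Bb major carries Bb (I). In Bb minor the chord on that degree is Bbm7, so here it functions as i7, borrowed from the parallel minor. But Db (Db–F–Ab) is foreign: the diatonic iii on degree 3 is Dm, whereas Db comes from Bb minor. It is labeled bIII.

iv, i7, bIII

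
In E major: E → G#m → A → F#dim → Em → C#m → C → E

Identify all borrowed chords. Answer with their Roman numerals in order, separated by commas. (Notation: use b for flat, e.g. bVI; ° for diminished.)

ii°, i, bVI

The diatonic triads in E major are E, F#m, G#m, A, B, C#m, D#dim. Of the given chords, E, G#m, A and C#m are diatonic. F#dim (F#–A–C) is not: scale degree 2 in E major carries F#m (ii). In E minor the chord on that degree is F#dim, so here it functions as ii°, borrowed from the parallel minor. Em (E–G–B) is not: scale degree 1 in E major carries E (I). In E minor the chord on that degree is Em, so here it functions as i, borrowed from the parallel minor. C (C–E–G) doesn't fit — on degree 6 E major would have C#m (vi). C is the degree-6 chord of E minor, so it is the borrowed bVI.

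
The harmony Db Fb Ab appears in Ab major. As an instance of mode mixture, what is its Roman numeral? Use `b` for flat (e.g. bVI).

iv

The root Db is the diatonic 4th degree of Ab major; the borrowing shows in the chord quality. Db–Fb–Ab is a minor chord — the form found in Ab minor, not the diatonic IV (Db). Borrowed into Ab major it is written iv.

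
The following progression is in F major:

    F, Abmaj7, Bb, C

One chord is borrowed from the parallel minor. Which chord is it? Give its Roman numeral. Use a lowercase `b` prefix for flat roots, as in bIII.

F major has the diatonic set F, Gm, Am, Bb, C, Dm, Edim. Of the given chords, F, Bb and C are diatonic. Abmaj7 (Ab–C–Eb–G) is not: scale degree 3 in F major carries Am (iii). In F minor the chord on that degree is Abmaj7, so here it functions as bIIImaj7, borrowed from the parallel minor.

bIIImaj7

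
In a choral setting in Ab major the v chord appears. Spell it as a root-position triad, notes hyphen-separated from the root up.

v is built on scale degree 5, which is Eb in both Ab major and its parallel. Building the minor chord from the parallel minor on Eb: Eb–Gb–Bb.

Eb-Gb-Bb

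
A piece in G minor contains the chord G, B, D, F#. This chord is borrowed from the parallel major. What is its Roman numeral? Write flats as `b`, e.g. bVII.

Imaj7

The root G is the diatonic 1st degree of G minor; the borrowing shows in the chord quality. The diatonic chord on degree 1 would be Gm (i), but G–B–D–F# is the major-seventh chord from G major. As a borrowed chord it is labeled Imaj7.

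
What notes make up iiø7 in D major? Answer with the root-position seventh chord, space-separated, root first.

E G Bb D

iiø7 is built on scale degree 2, which is E in both D major and its parallel. Stacking thirds in D minor on E gives E–G–Bb–D.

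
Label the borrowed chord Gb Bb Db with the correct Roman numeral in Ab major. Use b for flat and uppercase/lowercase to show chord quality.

bVII

The root Gb is the lowered 7th scale degree — diatonically Ab major has G there. Diatonically Ab major has Gdim (vii°) on that degree; Gb–Bb–Db is instead the major chord native to Ab minor, so it takes the label bVII.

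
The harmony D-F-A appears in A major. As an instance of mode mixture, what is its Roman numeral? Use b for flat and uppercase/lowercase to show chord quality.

D is scale degree 4 in A major. The diatonic chord on degree 4 would be D (IV), but D–F–A is the minor chord from A minor. As a borrowed chord it is labeled iv.

iv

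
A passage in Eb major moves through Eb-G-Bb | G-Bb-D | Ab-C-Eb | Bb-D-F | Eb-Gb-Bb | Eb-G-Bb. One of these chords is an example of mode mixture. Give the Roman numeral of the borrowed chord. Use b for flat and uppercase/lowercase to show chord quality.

In Eb major the diatonic chords are Eb, Fm, Gm, Ab, Bb, Cm, Ddim. Of the given chords, Eb–G–Bb = Eb, G–Bb–D = Gm, Ab–C–Eb = Ab and Bb–D–F = Bb are diatonic. Eb–Gb–Bb doesn't fit — on degree 1 Eb major would have Eb (I). Ebm is the degree-1 chord of Eb minor, so it is the borrowed i.

i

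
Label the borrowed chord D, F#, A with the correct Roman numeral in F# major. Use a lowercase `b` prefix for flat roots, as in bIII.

bVI

In F# major scale degree 6 is D#; D is its lowered form, from F# minor. Diatonically F# major has D#m (vi) on that degree; D–F#–A is instead the major chord native to F# minor, so it takes the label bVI.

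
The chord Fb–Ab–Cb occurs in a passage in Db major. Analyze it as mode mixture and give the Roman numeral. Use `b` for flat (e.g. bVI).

bIII

In Db major scale degree 3 is F; Fb is its lowered form, from Db minor. Diatonically Db major has Fm (iii) on that degree; Fb–Ab–Cb is instead the major chord native to Db minor, so it takes the label bIII.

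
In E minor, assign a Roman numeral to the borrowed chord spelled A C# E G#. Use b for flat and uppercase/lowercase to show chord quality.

The root A is the diatonic 4th degree of E minor; the borrowing shows in the chord quality. The diatonic chord on degree 4 would be Am (iv), but A–C#–E–G# is the major-seventh chord from E major. As a borrowed chord it is labeled IVmaj7.

IVmaj7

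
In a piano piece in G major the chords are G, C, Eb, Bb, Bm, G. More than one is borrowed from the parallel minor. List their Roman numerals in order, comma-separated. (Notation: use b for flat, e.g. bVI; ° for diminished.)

G major has the diatonic set G, Am, Bm, C, D, Em, F#dim. Of the given chords, G, C and Bm are diatonic. Eb (Eb–G–Bb) is not: scale degree 6 in G major carries Em (vi). In G minor the chord on that degree is Eb, so here it functions as bVI, borrowed from the parallel minor. Bb (Bb–D–F) doesn't fit — on degree 3 G major would have Bm (iii). Bb is the degree-3 chord of G minor, so it is the borrowed bIII.

bVI, bIII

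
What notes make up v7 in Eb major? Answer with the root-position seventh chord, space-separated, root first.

Bb Db F Ab

The root, Bb, is scale degree 5 — the same note in Eb major and Eb minor; only the chord quality changes. In Eb minor the chord on Bb is Bb–Db–F–Ab.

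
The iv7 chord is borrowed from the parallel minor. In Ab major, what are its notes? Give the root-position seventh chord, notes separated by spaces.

The root, Db, is scale degree 4 — the same note in Ab major and Ab minor; only the chord quality changes. Building the minor-seventh chord from the parallel minor on Db: Db–Fb–Ab–Cb.

Db Fb Ab Cb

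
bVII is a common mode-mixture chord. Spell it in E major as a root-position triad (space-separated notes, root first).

The root of bVII is the lowered 7th degree: D# becomes D. Stacking thirds in E minor on D gives D–F#–A.

D F# A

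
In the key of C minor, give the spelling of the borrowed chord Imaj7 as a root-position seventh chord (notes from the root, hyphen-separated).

C-E-G-B

The root, C, is scale degree 1 — the same note in C minor and C major; only the chord quality changes. Stacking thirds in C major on C gives C–E–G–B.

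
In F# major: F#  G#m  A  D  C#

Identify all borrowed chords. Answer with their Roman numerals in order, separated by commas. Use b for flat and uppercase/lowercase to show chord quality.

bIII, bVI

The diatonic triads in F# major are F#, G#m, A#m, B, C#, D#m, E#dim. Of the given chords, F#, G#m and C# are diatonic. A (A–C#–E) doesn't fit — on degree 3 F# major would have A#m (iii). A is the degree-3 chord of F# minor, so it is the borrowed bIII. D (D–F#–A) is not: scale degree 6 in F# major carries D#m (vi). In F# minor the chord on that degree is D, so here it functions as bVI, borrowed from the parallel minor.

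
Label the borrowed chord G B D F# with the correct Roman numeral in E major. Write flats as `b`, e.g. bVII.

bIIImaj7

G is the lowered form of scale degree 3 in E major (the diatonic degree 3 is G#). Diatonically E major has G#m (iii) on that degree; G–B–D–F# is instead the major-seventh chord native to E minor, so it takes the label bIIImaj7.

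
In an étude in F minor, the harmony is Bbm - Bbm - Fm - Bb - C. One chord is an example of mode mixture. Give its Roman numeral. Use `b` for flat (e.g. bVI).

IV

In F minor (with V from harmonic minor) the diatonic chords are Fm, Gdim, Ab, Bbm, C, Db, Eb. Bbm, Fm and C all belong to that set. Bb (Bb–D–F) is not: scale degree 4 in F minor carries Bbm (iv). In F major the chord on that degree is Bb, so here it functions as IV, borrowed from the parallel major.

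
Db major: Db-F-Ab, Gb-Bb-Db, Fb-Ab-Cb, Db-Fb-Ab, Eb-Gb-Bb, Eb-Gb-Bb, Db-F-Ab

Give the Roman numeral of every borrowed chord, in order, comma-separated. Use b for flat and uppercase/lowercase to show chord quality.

In Db major the diatonic chords are Db, Ebm, Fm, Gb, Ab, Bbm, Cdim. Of the given chords, Db–F–Ab = Db, Gb–Bb–Db = Gb and Eb–Gb–Bb = Ebm are diatonic. But Fb–Ab–Cb is foreign: the diatonic iii on degree 3 is Fm, whereas Fb comes from Db minor. It is labeled bIII. But Db–Fb–Ab is foreign: the diatonic I on degree 1 is Db, whereas Dbm comes from Db minor. It is labeled i.

bIII, i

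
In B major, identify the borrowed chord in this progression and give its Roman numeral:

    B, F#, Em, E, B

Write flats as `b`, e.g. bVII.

B major has the diatonic set B, C#m, D#m, E, F#, G#m, A#dim. Of the given chords, B, F# and E are diatonic. Em (E–G–B) doesn't fit — on degree 4 B major would have E (IV). Em is the degree-4 chord of B minor, so it is the borrowed iv.

iv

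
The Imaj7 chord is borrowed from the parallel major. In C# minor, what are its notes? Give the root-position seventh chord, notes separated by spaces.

The root, C#, is scale degree 1 — the same note in C# minor and C# major; only the chord quality changes. In C# major the chord on C# is C#–E#–G#–B#.

C# E# G# B#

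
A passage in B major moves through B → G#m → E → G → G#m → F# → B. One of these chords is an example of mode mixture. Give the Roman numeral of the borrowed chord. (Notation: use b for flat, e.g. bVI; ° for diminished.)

B major has the diatonic set B, C#m, D#m, E, F#, G#m, A#dim. Of the given chords, B, G#m, E and F# are diatonic. G (G–B–D) is not: scale degree 6 in B major carries G#m (vi). In B minor the chord on that degree is G, so here it functions as bVI, borrowed from the parallel minor.

bVI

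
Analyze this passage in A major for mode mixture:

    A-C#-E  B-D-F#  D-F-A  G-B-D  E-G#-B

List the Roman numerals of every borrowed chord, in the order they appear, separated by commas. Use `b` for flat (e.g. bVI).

The diatonic triads in A major are A, Bm, C#m, D, E, F#m, G#dim. A–C#–E = A, B–D–F# = Bm and E–G#–B = E all belong to that set. D–F–A is not: scale degree 4 in A major carries D (IV). In A minor the chord on that degree is Dm, so here it functions as iv, borrowed from the parallel minor. But G–B–D is foreign: the diatonic vii° on degree 7 is G#dim, whereas G comes from A minor. It is labeled bVII.

iv, bVII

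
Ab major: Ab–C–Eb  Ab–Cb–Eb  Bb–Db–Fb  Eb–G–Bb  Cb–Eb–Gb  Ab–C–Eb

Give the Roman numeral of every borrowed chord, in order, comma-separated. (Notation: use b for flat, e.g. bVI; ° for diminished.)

i, ii°, bIII

In Ab major the diatonic chords are Ab, Bbm, Cm, Db, Eb, Fm, Gdim. Ab–C–Eb = Ab and Eb–G–Bb = Eb are both diatonic. Ab–Cb–Eb is not: scale degree 1 in Ab major carries Ab (I). In Ab minor the chord on that degree is Abm, so here it functions as i, borrowed from the parallel minor. But Bb–Db–Fb is foreign: the diatonic ii on degree 2 is Bbm, whereas Bbdim comes from Ab minor. It is labeled ii°. Cb–Eb–Gb is not: scale degree 3 in Ab major carries Cm (iii). In Ab minor the chord on that degree is Cb, so here it functions as bIII, borrowed from the parallel minor.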